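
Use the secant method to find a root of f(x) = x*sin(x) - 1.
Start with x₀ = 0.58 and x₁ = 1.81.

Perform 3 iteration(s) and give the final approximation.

f(x) = x*sin(x) - 1
x₀ = 0.58, x₁ = 1.81

Secant formula: x_{n+1} = x_n - f(x_n)(x_n - x_{n-1})/(f(x_n) - f(x_{n-1}))

Iteration 1:
  f(0.580000) = -0.682146
  f(1.810000) = 0.758464
  x_2 = 1.810000 - 0.758464×(1.810000 - 0.580000)/(0.758464 - (-0.682146))
       = 1.162420
Iteration 2:
  f(1.810000) = 0.758464
  f(1.162420) = 0.066830
  x_3 = 1.162420 - 0.066830×(1.162420 - 1.810000)/(0.066830 - 0.758464)
       = 1.099846
Iteration 3:
  f(1.162420) = 0.066830
  f(1.099846) = -0.019886
  x_4 = 1.099846 - (-0.019886)×(1.099846 - 1.162420)/(-0.019886 - 0.066830)
       = 1.114196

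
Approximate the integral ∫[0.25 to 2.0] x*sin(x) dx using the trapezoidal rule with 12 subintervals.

f(x) = x*sin(x)
a = 0.25, b = 2.0, n = 12
h = (b - a)/n = 0.145833

Trapezoidal rule: (h/2)[f(x₀) + 2f(x₁) + 2f(x₂) + ... + f(xₙ)]

x_0 = 0.2500, f(x_0) = 0.061851, coefficient = 1
x_1 = 0.3958, f(x_1) = 0.152624, coefficient = 2
x_2 = 0.5417, f(x_2) = 0.279264, coefficient = 2
x_3 = 0.6875, f(x_3) = 0.436292, coefficient = 2
x_4 = 0.8333, f(x_4) = 0.616814, coefficient = 2
x_5 = 0.9792, f(x_5) = 0.812741, coefficient = 2
x_6 = 1.1250, f(x_6) = 1.015051, coefficient = 2
x_7 = 1.2708, f(x_7) = 1.214087, coefficient = 2
x_8 = 1.4167, f(x_8) = 1.399873, coefficient = 2
x_9 = 1.5625, f(x_9) = 1.562446, coefficient = 2
x_10 = 1.7083, f(x_10) = 1.692201, coefficient = 2
x_11 = 1.8542, f(x_11) = 1.780220, coefficient = 2
x_12 = 2.0000, f(x_12) = 1.818595, coefficient = 1

I ≈ (0.145833/2) × 23.803674 = 1.735685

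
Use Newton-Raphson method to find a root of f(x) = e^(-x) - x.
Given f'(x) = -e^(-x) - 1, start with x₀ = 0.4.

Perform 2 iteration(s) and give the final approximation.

f(x) = e^(-x) - x
f'(x) = -e^(-x) - 1
x₀ = 0.4

Newton-Raphson formula: x_{n+1} = x_n - f(x_n)/f'(x_n)

Iteration 1:
  f(0.400000) = 0.270320
  f'(0.400000) = -1.670320
  x_1 = 0.400000 - 0.270320/(-1.670320) = 0.561837
Iteration 2:
  f(0.561837) = 0.008323
  f'(0.561837) = -1.570161
  x_2 = 0.561837 - 0.008323/(-1.570161) = 0.567138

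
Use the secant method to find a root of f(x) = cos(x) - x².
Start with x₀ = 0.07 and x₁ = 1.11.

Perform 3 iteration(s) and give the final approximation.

f(x) = cos(x) - x²
x₀ = 0.07, x₁ = 1.11

Secant formula: x_{n+1} = x_n - f(x_n)(x_n - x_{n-1})/(f(x_n) - f(x_{n-1}))

Iteration 1:
  f(0.070000) = 0.992651
  f(1.110000) = -0.787438
  x_2 = 1.110000 - (-0.787438)×(1.110000 - 0.070000)/(-0.787438 - 0.992651)
       = 0.649947
Iteration 2:
  f(1.110000) = -0.787438
  f(0.649947) = 0.373685
  x_3 = 0.649947 - 0.373685×(0.649947 - 1.110000)/(0.373685 - (-0.787438))
       = 0.798006
Iteration 3:
  f(0.649947) = 0.373685
  f(0.798006) = 0.061322
  x_4 = 0.798006 - 0.061322×(0.798006 - 0.649947)/(0.061322 - 0.373685)
       = 0.827073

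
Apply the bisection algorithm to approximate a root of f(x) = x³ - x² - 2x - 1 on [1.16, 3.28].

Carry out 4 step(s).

f(x) = x³ - x² - 2x - 1
Initial interval: [1.16, 3.28]

Iteration 1:
  c_1 = (1.160000 + 3.280000)/2 = 2.220000
  f(c_1) = f(2.220000) = 0.572648
  f(a) × f(c) < 0, new interval: [1.160000, 2.220000]
Iteration 2:
  c_2 = (1.160000 + 2.220000)/2 = 1.690000
  f(c_2) = f(1.690000) = -2.409291
  f(a) × f(c) ≥ 0, new interval: [1.690000, 2.220000]
Iteration 3:
  c_3 = (1.690000 + 2.220000)/2 = 1.955000
  f(c_3) = f(1.955000) = -1.259966
  f(a) × f(c) ≥ 0, new interval: [1.955000, 2.220000]
Iteration 4:
  c_4 = (1.955000 + 2.220000)/2 = 2.087500
  f(c_4) = f(2.087500) = -0.436049
  f(a) × f(c) ≥ 0, new interval: [2.087500, 2.220000]

After 4 iteration(s), the approximation is c_4 = 2.087500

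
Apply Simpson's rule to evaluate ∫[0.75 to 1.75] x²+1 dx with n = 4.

f(x) = x²+1
a = 0.75, b = 1.75, n = 4
h = (b - a)/n = 0.250000

Simpson's rule: (h/3)[f(x₀) + 4f(x₁) + 2f(x₂) + ... + f(xₙ)]

x_0 = 0.7500, f(x_0) = 1.562500, coefficient = 1
x_1 = 1.0000, f(x_1) = 2.000000, coefficient = 4
x_2 = 1.2500, f(x_2) = 2.562500, coefficient = 2
x_3 = 1.5000, f(x_3) = 3.250000, coefficient = 4
x_4 = 1.7500, f(x_4) = 4.062500, coefficient = 1

I ≈ (0.250000/3) × 31.750000 = 2.645833
Exact value: 2.645833
Error: 0.000000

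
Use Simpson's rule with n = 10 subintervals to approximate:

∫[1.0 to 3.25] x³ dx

f(x) = x³
a = 1.0, b = 3.25, n = 10
h = (b - a)/n = 0.225000

Simpson's rule: (h/3)[f(x₀) + 4f(x₁) + 2f(x₂) + ... + f(xₙ)]

x_0 = 1.0000, f(x_0) = 1.000000, coefficient = 1
x_1 = 1.2250, f(x_1) = 1.838266, coefficient = 4
x_2 = 1.4500, f(x_2) = 3.048625, coefficient = 2
x_3 = 1.6750, f(x_3) = 4.699422, coefficient = 4
x_4 = 1.9000, f(x_4) = 6.859000, coefficient = 2
x_5 = 2.1250, f(x_5) = 9.595703, coefficient = 4
x_6 = 2.3500, f(x_6) = 12.977875, coefficient = 2
x_7 = 2.5750, f(x_7) = 17.073859, coefficient = 4
x_8 = 2.8000, f(x_8) = 21.952000, coefficient = 2
x_9 = 3.0250, f(x_9) = 27.680641, coefficient = 4
x_10 = 3.2500, f(x_10) = 34.328125, coefficient = 1

I ≈ (0.225000/3) × 368.554688 = 27.641602
Exact value: 27.641602
Error: 0.000000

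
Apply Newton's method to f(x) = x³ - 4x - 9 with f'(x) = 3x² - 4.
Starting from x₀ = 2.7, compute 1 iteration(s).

f(x) = x³ - 4x - 9
f'(x) = 3x² - 4
x₀ = 2.7

Newton-Raphson formula: x_{n+1} = x_n - f(x_n)/f'(x_n)

Iteration 1:
  f(2.700000) = -0.117000
  f'(2.700000) = 17.870000
  x_1 = 2.700000 - (-0.117000)/17.870000 = 2.706547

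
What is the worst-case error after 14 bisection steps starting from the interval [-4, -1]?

Bisection error bound: |error| ≤ (b-a)/2^n
|error| ≤ (-1 - (-4))/2^14 = 3/2^14
|error| ≤ 0.0001831055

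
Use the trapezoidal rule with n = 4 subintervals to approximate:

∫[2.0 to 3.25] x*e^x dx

f(x) = x*e^x
a = 2.0, b = 3.25, n = 4
h = (b - a)/n = 0.312500

Trapezoidal rule: (h/2)[f(x₀) + 2f(x₁) + 2f(x₂) + ... + f(xₙ)]

x_0 = 2.0000, f(x_0) = 14.778112, coefficient = 1
x_1 = 2.3125, f(x_1) = 23.355423, coefficient = 2
x_2 = 2.6250, f(x_2) = 36.237007, coefficient = 2
x_3 = 2.9375, f(x_3) = 55.426559, coefficient = 2
x_4 = 3.2500, f(x_4) = 83.818605, coefficient = 1

I ≈ (0.312500/2) × 328.634694 = 51.349171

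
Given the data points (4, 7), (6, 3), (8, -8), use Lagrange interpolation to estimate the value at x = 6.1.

Lagrange interpolation formula:
P(x) = Σ yᵢ × Lᵢ(x)
where Lᵢ(x) = Π_{j≠i} (x - xⱼ)/(xᵢ - xⱼ)

L_0(6.1) = (6.1 - 6)/(4 - 6) × (6.1 - 8)/(4 - 8) = -0.023750
L_1(6.1) = (6.1 - 4)/(6 - 4) × (6.1 - 8)/(6 - 8) = 0.997500
L_2(6.1) = (6.1 - 4)/(8 - 4) × (6.1 - 6)/(8 - 6) = 0.026250

P(6.1) = 7×L_0(6.1) + 3×L_1(6.1) + (-8)×L_2(6.1)
P(6.1) = 2.616250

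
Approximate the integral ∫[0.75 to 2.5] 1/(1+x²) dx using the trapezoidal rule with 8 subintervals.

f(x) = 1/(1+x²)
a = 0.75, b = 2.5, n = 8
h = (b - a)/n = 0.218750

Trapezoidal rule: (h/2)[f(x₀) + 2f(x₁) + 2f(x₂) + ... + f(xₙ)]

x_0 = 0.7500, f(x_0) = 0.640000, coefficient = 1
x_1 = 0.9688, f(x_1) = 0.515869, coefficient = 2
x_2 = 1.1875, f(x_2) = 0.414911, coefficient = 2
x_3 = 1.4062, f(x_3) = 0.335848, coefficient = 2
x_4 = 1.6250, f(x_4) = 0.274678, coefficient = 2
x_5 = 1.8438, f(x_5) = 0.227303, coefficient = 2
x_6 = 2.0625, f(x_6) = 0.190335, coefficient = 2
x_7 = 2.2812, f(x_7) = 0.161184, coefficient = 2
x_8 = 2.5000, f(x_8) = 0.137931, coefficient = 1

I ≈ (0.218750/2) × 5.018185 = 0.548864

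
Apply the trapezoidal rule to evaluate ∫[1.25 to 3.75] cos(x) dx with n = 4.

f(x) = cos(x)
a = 1.25, b = 3.75, n = 4
h = (b - a)/n = 0.625000

Trapezoidal rule: (h/2)[f(x₀) + 2f(x₁) + 2f(x₂) + ... + f(xₙ)]

x_0 = 1.2500, f(x_0) = 0.315322, coefficient = 1
x_1 = 1.8750, f(x_1) = -0.299534, coefficient = 2
x_2 = 2.5000, f(x_2) = -0.801144, coefficient = 2
x_3 = 3.1250, f(x_3) = -0.999862, coefficient = 2
x_4 = 3.7500, f(x_4) = -0.820559, coefficient = 1

I ≈ (0.625000/2) × -4.706316 = -1.470724
Exact value: -1.520546
Error: 0.049822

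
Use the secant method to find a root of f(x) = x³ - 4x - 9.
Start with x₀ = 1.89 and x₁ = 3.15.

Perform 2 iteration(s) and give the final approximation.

f(x) = x³ - 4x - 9
x₀ = 1.89, x₁ = 3.15

Secant formula: x_{n+1} = x_n - f(x_n)(x_n - x_{n-1})/(f(x_n) - f(x_{n-1}))

Iteration 1:
  f(1.890000) = -9.808731
  f(3.150000) = 9.655875
  x_2 = 3.150000 - 9.655875×(3.150000 - 1.890000)/(9.655875 - (-9.808731))
       = 2.524947
Iteration 2:
  f(3.150000) = 9.655875
  f(2.524947) = -3.002342
  x_3 = 2.524947 - (-3.002342)×(2.524947 - 3.150000)/(-3.002342 - 9.655875)
       = 2.673201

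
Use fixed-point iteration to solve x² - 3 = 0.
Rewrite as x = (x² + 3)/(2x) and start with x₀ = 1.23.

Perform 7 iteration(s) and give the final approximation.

Equation: x² - 3 = 0
Fixed-point form: x = (x² + 3)/(2x)
x₀ = 1.23

x_1 = g(1.230000) = 1.834512
x_2 = g(1.834512) = 1.734912
x_3 = g(1.734912) = 1.732053
x_4 = g(1.732053) = 1.732051
x_5 = g(1.732051) = 1.732051
x_6 = g(1.732051) = 1.732051
x_7 = g(1.732051) = 1.732051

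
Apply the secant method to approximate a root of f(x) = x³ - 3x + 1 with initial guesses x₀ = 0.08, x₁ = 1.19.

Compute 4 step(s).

f(x) = x³ - 3x + 1
x₀ = 0.08, x₁ = 1.19

Secant formula: x_{n+1} = x_n - f(x_n)(x_n - x_{n-1})/(f(x_n) - f(x_{n-1}))

Iteration 1:
  f(0.080000) = 0.760512
  f(1.190000) = -0.884841
  x_2 = 1.190000 - (-0.884841)×(1.190000 - 0.080000)/(-0.884841 - 0.760512)
       = 0.593062
Iteration 2:
  f(1.190000) = -0.884841
  f(0.593062) = -0.570593
  x_3 = 0.593062 - (-0.570593)×(0.593062 - 1.190000)/(-0.570593 - (-0.884841))
       = -0.490822
Iteration 3:
  f(0.593062) = -0.570593
  f(-0.490822) = 2.354225
  x_4 = -0.490822 - 2.354225×(-0.490822 - 0.593062)/(2.354225 - (-0.570593))
       = 0.381611
Iteration 4:
  f(-0.490822) = 2.354225
  f(0.381611) = -0.089259
  x_5 = 0.381611 - (-0.089259)×(0.381611 - (-0.490822))/(-0.089259 - 2.354225)
       = 0.349741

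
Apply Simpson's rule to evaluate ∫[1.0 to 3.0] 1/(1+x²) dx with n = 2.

f(x) = 1/(1+x²)
a = 1.0, b = 3.0, n = 2
h = (b - a)/n = 1.000000

Simpson's rule: (h/3)[f(x₀) + 4f(x₁) + 2f(x₂) + ... + f(xₙ)]

x_0 = 1.0000, f(x_0) = 0.500000, coefficient = 1
x_1 = 2.0000, f(x_1) = 0.200000, coefficient = 4
x_2 = 3.0000, f(x_2) = 0.100000, coefficient = 1

I ≈ (1.000000/3) × 1.400000 = 0.466667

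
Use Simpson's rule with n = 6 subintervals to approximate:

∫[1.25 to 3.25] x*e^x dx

f(x) = x*e^x
a = 1.25, b = 3.25, n = 6
h = (b - a)/n = 0.333333

Simpson's rule: (h/3)[f(x₀) + 4f(x₁) + 2f(x₂) + ... + f(xₙ)]

x_0 = 1.2500, f(x_0) = 4.362929, coefficient = 1
x_1 = 1.5833, f(x_1) = 7.712679, coefficient = 4
x_2 = 1.9167, f(x_2) = 13.029998, coefficient = 2
x_3 = 2.2500, f(x_3) = 21.347406, coefficient = 4
x_4 = 2.5833, f(x_4) = 34.206439, coefficient = 2
x_5 = 2.9167, f(x_5) = 53.898793, coefficient = 4
x_6 = 3.2500, f(x_6) = 83.818605, coefficient = 1

I ≈ (0.333333/3) × 514.489918 = 57.165546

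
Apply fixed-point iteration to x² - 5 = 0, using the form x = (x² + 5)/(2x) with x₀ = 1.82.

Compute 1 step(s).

Equation: x² - 5 = 0
Fixed-point form: x = (x² + 5)/(2x)
x₀ = 1.82

x_1 = g(1.820000) = 2.283626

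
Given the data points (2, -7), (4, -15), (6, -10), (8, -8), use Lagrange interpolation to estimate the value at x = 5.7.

Lagrange interpolation formula:
P(x) = Σ yᵢ × Lᵢ(x)
where Lᵢ(x) = Π_{j≠i} (x - xⱼ)/(xᵢ - xⱼ)

L_0(5.7) = (5.7 - 4)/(2 - 4) × (5.7 - 6)/(2 - 6) × (5.7 - 8)/(2 - 8) = -0.024437
L_1(5.7) = (5.7 - 2)/(4 - 2) × (5.7 - 6)/(4 - 6) × (5.7 - 8)/(4 - 8) = 0.159562
L_2(5.7) = (5.7 - 2)/(6 - 2) × (5.7 - 4)/(6 - 4) × (5.7 - 8)/(6 - 8) = 0.904188
L_3(5.7) = (5.7 - 2)/(8 - 2) × (5.7 - 4)/(8 - 4) × (5.7 - 6)/(8 - 6) = -0.039312

P(5.7) = (-7)×L_0(5.7) + (-15)×L_1(5.7) + (-10)×L_2(5.7) + (-8)×L_3(5.7)
P(5.7) = -10.949750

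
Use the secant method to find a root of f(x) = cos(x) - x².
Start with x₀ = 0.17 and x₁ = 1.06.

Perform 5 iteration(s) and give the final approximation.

f(x) = cos(x) - x²
x₀ = 0.17, x₁ = 1.06

Secant formula: x_{n+1} = x_n - f(x_n)(x_n - x_{n-1})/(f(x_n) - f(x_{n-1}))

Iteration 1:
  f(0.170000) = 0.956685
  f(1.060000) = -0.634728
  x_2 = 1.060000 - (-0.634728)×(1.060000 - 0.170000)/(-0.634728 - 0.956685)
       = 0.705027
Iteration 2:
  f(1.060000) = -0.634728
  f(0.705027) = 0.264530
  x_3 = 0.705027 - 0.264530×(0.705027 - 1.060000)/(0.264530 - (-0.634728))
       = 0.809448
Iteration 3:
  f(0.705027) = 0.264530
  f(0.809448) = 0.034692
  x_4 = 0.809448 - 0.034692×(0.809448 - 0.705027)/(0.034692 - 0.264530)
       = 0.825209
Iteration 4:
  f(0.809448) = 0.034692
  f(0.825209) = -0.002567
  x_5 = 0.825209 - (-0.002567)×(0.825209 - 0.809448)/(-0.002567 - 0.034692)
       = 0.824123
Iteration 5:
  f(0.825209) = -0.002567
  f(0.824123) = 0.000021
  x_6 = 0.824123 - 0.000021×(0.824123 - 0.825209)/(0.000021 - (-0.002567))
       = 0.824132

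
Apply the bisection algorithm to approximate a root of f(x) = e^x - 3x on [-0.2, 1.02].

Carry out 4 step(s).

f(x) = e^x - 3x
Initial interval: [-0.2, 1.02]

Iteration 1:
  c_1 = (-0.200000 + 1.020000)/2 = 0.410000
  f(c_1) = f(0.410000) = 0.276818
  f(a) × f(c) ≥ 0, new interval: [0.410000, 1.020000]
Iteration 2:
  c_2 = (0.410000 + 1.020000)/2 = 0.715000
  f(c_2) = f(0.715000) = -0.100813
  f(a) × f(c) < 0, new interval: [0.410000, 0.715000]
Iteration 3:
  c_3 = (0.410000 + 0.715000)/2 = 0.562500
  f(c_3) = f(0.562500) = 0.067555
  f(a) × f(c) ≥ 0, new interval: [0.562500, 0.715000]
Iteration 4:
  c_4 = (0.562500 + 0.715000)/2 = 0.638750
  f(c_4) = f(0.638750) = -0.022138
  f(a) × f(c) < 0, new interval: [0.562500, 0.638750]

After 4 iteration(s), the approximation is c_4 = 0.638750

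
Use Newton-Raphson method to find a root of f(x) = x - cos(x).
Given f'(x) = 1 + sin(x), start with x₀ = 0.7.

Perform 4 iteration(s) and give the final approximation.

f(x) = x - cos(x)
f'(x) = 1 + sin(x)
x₀ = 0.7

Newton-Raphson formula: x_{n+1} = x_n - f(x_n)/f'(x_n)

Iteration 1:
  f(0.700000) = -0.064842
  f'(0.700000) = 1.644218
  x_1 = 0.700000 - (-0.064842)/1.644218 = 0.739436
Iteration 2:
  f(0.739436) = 0.000588
  f'(0.739436) = 1.673872
  x_2 = 0.739436 - 0.000588/1.673872 = 0.739085
Iteration 3:
  f(0.739085) = 0.000000
  f'(0.739085) = 1.673612
  x_3 = 0.739085 - 0.000000/1.673612 = 0.739085
Iteration 4:
  f(0.739085) = 0.000000
  f'(0.739085) = 1.673612
  x_4 = 0.739085 - 0.000000/1.673612 = 0.739085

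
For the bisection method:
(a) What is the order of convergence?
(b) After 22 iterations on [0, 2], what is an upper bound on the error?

(a) Bisection has linear (order 1) convergence; the error is halved each step.

(b) Error bound = (b-a)/2^n = (2 - 0)/2^{22}
    = 2/2^{22}

(a) 1 (linear); (b) error ≤ 4.77e-07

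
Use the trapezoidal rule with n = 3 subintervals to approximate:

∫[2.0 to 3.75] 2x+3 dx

f(x) = 2x+3
a = 2.0, b = 3.75, n = 3
h = (b - a)/n = 0.583333

Trapezoidal rule: (h/2)[f(x₀) + 2f(x₁) + 2f(x₂) + ... + f(xₙ)]

x_0 = 2.0000, f(x_0) = 7.000000, coefficient = 1
x_1 = 2.5833, f(x_1) = 8.166667, coefficient = 2
x_2 = 3.1667, f(x_2) = 9.333333, coefficient = 2
x_3 = 3.7500, f(x_3) = 10.500000, coefficient = 1

I ≈ (0.583333/2) × 52.500000 = 15.312500
Exact value: 15.312500
Error: 0.000000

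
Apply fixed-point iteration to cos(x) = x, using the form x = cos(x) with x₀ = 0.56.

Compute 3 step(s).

Equation: cos(x) = x
Fixed-point form: x = cos(x)
x₀ = 0.56

x_1 = g(0.560000) = 0.847255
x_2 = g(0.847255) = 0.662043
x_3 = g(0.662043) = 0.788738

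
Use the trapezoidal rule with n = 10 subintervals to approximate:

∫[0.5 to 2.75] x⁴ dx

f(x) = x⁴
a = 0.5, b = 2.75, n = 10
h = (b - a)/n = 0.225000

Trapezoidal rule: (h/2)[f(x₀) + 2f(x₁) + 2f(x₂) + ... + f(xₙ)]

x_0 = 0.5000, f(x_0) = 0.062500, coefficient = 1
x_1 = 0.7250, f(x_1) = 0.276282, coefficient = 2
x_2 = 0.9500, f(x_2) = 0.814506, coefficient = 2
x_3 = 1.1750, f(x_3) = 1.906125, coefficient = 2
x_4 = 1.4000, f(x_4) = 3.841600, coefficient = 2
x_5 = 1.6250, f(x_5) = 6.972900, coefficient = 2
x_6 = 1.8500, f(x_6) = 11.713506, coefficient = 2
x_7 = 2.0750, f(x_7) = 18.538407, coefficient = 2
x_8 = 2.3000, f(x_8) = 27.984100, coefficient = 2
x_9 = 2.5250, f(x_9) = 40.648594, coefficient = 2
x_10 = 2.7500, f(x_10) = 57.191406, coefficient = 1

I ≈ (0.225000/2) × 282.645948 = 31.797669
Exact value: 31.449023
Error: 0.348646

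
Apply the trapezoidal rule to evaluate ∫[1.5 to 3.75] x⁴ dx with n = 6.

f(x) = x⁴
a = 1.5, b = 3.75, n = 6
h = (b - a)/n = 0.375000

Trapezoidal rule: (h/2)[f(x₀) + 2f(x₁) + 2f(x₂) + ... + f(xₙ)]

x_0 = 1.5000, f(x_0) = 5.062500, coefficient = 1
x_1 = 1.8750, f(x_1) = 12.359619, coefficient = 2
x_2 = 2.2500, f(x_2) = 25.628906, coefficient = 2
x_3 = 2.6250, f(x_3) = 47.480713, coefficient = 2
x_4 = 3.0000, f(x_4) = 81.000000, coefficient = 2
x_5 = 3.3750, f(x_5) = 129.746338, coefficient = 2
x_6 = 3.7500, f(x_6) = 197.753906, coefficient = 1

I ≈ (0.375000/2) × 795.247559 = 149.108917
Exact value: 146.796680
Error: 2.312238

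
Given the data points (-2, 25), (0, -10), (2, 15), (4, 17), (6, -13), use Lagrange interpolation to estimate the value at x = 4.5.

Lagrange interpolation formula:
P(x) = Σ yᵢ × Lᵢ(x)
where Lᵢ(x) = Π_{j≠i} (x - xⱼ)/(xᵢ - xⱼ)

L_0(4.5) = (4.5 - 0)/(-2 - 0) × (4.5 - 2)/(-2 - 2) × (4.5 - 4)/(-2 - 4) × (4.5 - 6)/(-2 - 6) = -0.021973
L_1(4.5) = (4.5 - (-2))/(0 - (-2)) × (4.5 - 2)/(0 - 2) × (4.5 - 4)/(0 - 4) × (4.5 - 6)/(0 - 6) = 0.126953
L_2(4.5) = (4.5 - (-2))/(2 - (-2)) × (4.5 - 0)/(2 - 0) × (4.5 - 4)/(2 - 4) × (4.5 - 6)/(2 - 6) = -0.342773
L_3(4.5) = (4.5 - (-2))/(4 - (-2)) × (4.5 - 0)/(4 - 0) × (4.5 - 2)/(4 - 2) × (4.5 - 6)/(4 - 6) = 1.142578
L_4(4.5) = (4.5 - (-2))/(6 - (-2)) × (4.5 - 0)/(6 - 0) × (4.5 - 2)/(6 - 2) × (4.5 - 4)/(6 - 4) = 0.095215

P(4.5) = 25×L_0(4.5) + (-10)×L_1(4.5) + 15×L_2(4.5) + 17×L_3(4.5) + (-13)×L_4(4.5)
P(4.5) = 11.225586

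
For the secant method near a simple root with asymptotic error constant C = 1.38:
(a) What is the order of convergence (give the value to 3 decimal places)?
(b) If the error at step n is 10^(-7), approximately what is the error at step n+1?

(a) Secant method has superlinear convergence with order φ = (1+√5)/2 ≈ 1.618.
    This means |e_{n+1}| ≈ C|e_n|^1.618.

(b) With |e_n| = 10^(-7) and C = 1.38:
    |e_{n+1}| ≈ 1.38 × (10^(-7))^1.618 = 1.38 × 10^(-11.33)

(a) ≈ 1.618 (golden ratio); (b) |e_{n+1}| ≈ 6.511e-12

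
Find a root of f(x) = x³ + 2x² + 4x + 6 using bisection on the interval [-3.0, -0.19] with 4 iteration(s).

f(x) = x³ + 2x² + 4x + 6
Initial interval: [-3.0, -0.19]

Iteration 1:
  c_1 = (-3.000000 + (-0.190000))/2 = -1.595000
  f(c_1) = f(-1.595000) = 0.650330
  f(a) × f(c) < 0, new interval: [-3.000000, -1.595000]
Iteration 2:
  c_2 = (-3.000000 + (-1.595000))/2 = -2.297500
  f(c_2) = f(-2.297500) = -4.760356
  f(a) × f(c) ≥ 0, new interval: [-2.297500, -1.595000]
Iteration 3:
  c_3 = (-2.297500 + (-1.595000))/2 = -1.946250
  f(c_3) = f(-1.946250) = -1.581401
  f(a) × f(c) ≥ 0, new interval: [-1.946250, -1.595000]
Iteration 4:
  c_4 = (-1.946250 + (-1.595000))/2 = -1.770625
  f(c_4) = f(-1.770625) = -0.363383
  f(a) × f(c) ≥ 0, new interval: [-1.770625, -1.595000]

After 4 iteration(s), the approximation is c_4 = -1.770625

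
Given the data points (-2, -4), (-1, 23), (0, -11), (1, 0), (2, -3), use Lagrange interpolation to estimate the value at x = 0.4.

Lagrange interpolation formula:
P(x) = Σ yᵢ × Lᵢ(x)
where Lᵢ(x) = Π_{j≠i} (x - xⱼ)/(xᵢ - xⱼ)

L_0(0.4) = (0.4 - (-1))/(-2 - (-1)) × (0.4 - 0)/(-2 - 0) × (0.4 - 1)/(-2 - 1) × (0.4 - 2)/(-2 - 2) = 0.022400
L_1(0.4) = (0.4 - (-2))/(-1 - (-2)) × (0.4 - 0)/(-1 - 0) × (0.4 - 1)/(-1 - 1) × (0.4 - 2)/(-1 - 2) = -0.153600
L_2(0.4) = (0.4 - (-2))/(0 - (-2)) × (0.4 - (-1))/(0 - (-1)) × (0.4 - 1)/(0 - 1) × (0.4 - 2)/(0 - 2) = 0.806400
L_3(0.4) = (0.4 - (-2))/(1 - (-2)) × (0.4 - (-1))/(1 - (-1)) × (0.4 - 0)/(1 - 0) × (0.4 - 2)/(1 - 2) = 0.358400
L_4(0.4) = (0.4 - (-2))/(2 - (-2)) × (0.4 - (-1))/(2 - (-1)) × (0.4 - 0)/(2 - 0) × (0.4 - 1)/(2 - 1) = -0.033600

P(0.4) = (-4)×L_0(0.4) + 23×L_1(0.4) + (-11)×L_2(0.4) + 0×L_3(0.4) + (-3)×L_4(0.4)
P(0.4) = -12.392000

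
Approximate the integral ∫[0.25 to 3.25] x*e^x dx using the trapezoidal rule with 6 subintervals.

f(x) = x*e^x
a = 0.25, b = 3.25, n = 6
h = (b - a)/n = 0.500000

Trapezoidal rule: (h/2)[f(x₀) + 2f(x₁) + 2f(x₂) + ... + f(xₙ)]

x_0 = 0.2500, f(x_0) = 0.321006, coefficient = 1
x_1 = 0.7500, f(x_1) = 1.587750, coefficient = 2
x_2 = 1.2500, f(x_2) = 4.362929, coefficient = 2
x_3 = 1.7500, f(x_3) = 10.070555, coefficient = 2
x_4 = 2.2500, f(x_4) = 21.347406, coefficient = 2
x_5 = 2.7500, f(x_5) = 43.017238, coefficient = 2
x_6 = 3.2500, f(x_6) = 83.818605, coefficient = 1

I ≈ (0.500000/2) × 244.911364 = 61.227841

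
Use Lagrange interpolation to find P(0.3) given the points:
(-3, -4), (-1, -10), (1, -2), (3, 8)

Lagrange interpolation formula:
P(x) = Σ yᵢ × Lᵢ(x)
where Lᵢ(x) = Π_{j≠i} (x - xⱼ)/(xᵢ - xⱼ)

L_0(0.3) = (0.3 - (-1))/(-3 - (-1)) × (0.3 - 1)/(-3 - 1) × (0.3 - 3)/(-3 - 3) = -0.051187
L_1(0.3) = (0.3 - (-3))/(-1 - (-3)) × (0.3 - 1)/(-1 - 1) × (0.3 - 3)/(-1 - 3) = 0.389812
L_2(0.3) = (0.3 - (-3))/(1 - (-3)) × (0.3 - (-1))/(1 - (-1)) × (0.3 - 3)/(1 - 3) = 0.723938
L_3(0.3) = (0.3 - (-3))/(3 - (-3)) × (0.3 - (-1))/(3 - (-1)) × (0.3 - 1)/(3 - 1) = -0.062562

P(0.3) = (-4)×L_0(0.3) + (-10)×L_1(0.3) + (-2)×L_2(0.3) + 8×L_3(0.3)
P(0.3) = -5.641750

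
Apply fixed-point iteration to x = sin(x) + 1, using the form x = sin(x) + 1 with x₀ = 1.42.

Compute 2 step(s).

Equation: x = sin(x) + 1
Fixed-point form: x = sin(x) + 1
x₀ = 1.42

x_1 = g(1.420000) = 1.988652
x_2 = g(1.988652) = 1.913961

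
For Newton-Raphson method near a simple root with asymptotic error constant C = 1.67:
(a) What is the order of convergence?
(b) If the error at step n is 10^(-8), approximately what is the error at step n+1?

(a) Newton-Raphson has quadratic (order 2) convergence near simple roots.
    This means |e_{n+1}| ≈ C|e_n|².

(b) With |e_n| = 10^(-8) and C = 1.67:
    |e_{n+1}| ≈ 1.67 × (10^(-8))² = 1.67 × 10^(-16)

(a) 2 (quadratic); (b) |e_{n+1}| ≈ 1.670e-16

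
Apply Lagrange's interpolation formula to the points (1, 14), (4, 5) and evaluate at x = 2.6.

Lagrange interpolation formula:
P(x) = Σ yᵢ × Lᵢ(x)
where Lᵢ(x) = Π_{j≠i} (x - xⱼ)/(xᵢ - xⱼ)

L_0(2.6) = (2.6 - 4)/(1 - 4) = 0.466667
L_1(2.6) = (2.6 - 1)/(4 - 1) = 0.533333

P(2.6) = 14×L_0(2.6) + 5×L_1(2.6)
P(2.6) = 9.200000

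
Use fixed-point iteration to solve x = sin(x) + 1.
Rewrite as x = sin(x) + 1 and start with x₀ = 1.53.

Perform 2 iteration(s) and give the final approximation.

Equation: x = sin(x) + 1
Fixed-point form: x = sin(x) + 1
x₀ = 1.53

x_1 = g(1.530000) = 1.999168
x_2 = g(1.999168) = 1.909643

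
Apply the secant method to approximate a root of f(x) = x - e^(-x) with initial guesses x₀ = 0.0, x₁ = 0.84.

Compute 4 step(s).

f(x) = x - e^(-x)
x₀ = 0.0, x₁ = 0.84

Secant formula: x_{n+1} = x_n - f(x_n)(x_n - x_{n-1})/(f(x_n) - f(x_{n-1}))

Iteration 1:
  f(0.000000) = -1.000000
  f(0.840000) = 0.408289
  x_2 = 0.840000 - 0.408289×(0.840000 - 0.000000)/(0.408289 - (-1.000000))
       = 0.596468
Iteration 2:
  f(0.840000) = 0.408289
  f(0.596468) = 0.045715
  x_3 = 0.596468 - 0.045715×(0.596468 - 0.840000)/(0.045715 - 0.408289)
       = 0.565763
Iteration 3:
  f(0.596468) = 0.045715
  f(0.565763) = -0.002164
  x_4 = 0.565763 - (-0.002164)×(0.565763 - 0.596468)/(-0.002164 - 0.045715)
       = 0.567151
Iteration 4:
  f(0.565763) = -0.002164
  f(0.567151) = 0.000011
  x_5 = 0.567151 - 0.000011×(0.567151 - 0.565763)/(0.000011 - (-0.002164))
       = 0.567143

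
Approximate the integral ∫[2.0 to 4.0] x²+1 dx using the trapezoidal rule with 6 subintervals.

f(x) = x²+1
a = 2.0, b = 4.0, n = 6
h = (b - a)/n = 0.333333

Trapezoidal rule: (h/2)[f(x₀) + 2f(x₁) + 2f(x₂) + ... + f(xₙ)]

x_0 = 2.0000, f(x_0) = 5.000000, coefficient = 1
x_1 = 2.3333, f(x_1) = 6.444444, coefficient = 2
x_2 = 2.6667, f(x_2) = 8.111111, coefficient = 2
x_3 = 3.0000, f(x_3) = 10.000000, coefficient = 2
x_4 = 3.3333, f(x_4) = 12.111111, coefficient = 2
x_5 = 3.6667, f(x_5) = 14.444444, coefficient = 2
x_6 = 4.0000, f(x_6) = 17.000000, coefficient = 1

I ≈ (0.333333/2) × 124.222222 = 20.703704
Exact value: 20.666667
Error: 0.037037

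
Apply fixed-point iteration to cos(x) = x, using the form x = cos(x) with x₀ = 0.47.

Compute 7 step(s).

Equation: cos(x) = x
Fixed-point form: x = cos(x)
x₀ = 0.47

x_1 = g(0.470000) = 0.891568
x_2 = g(0.891568) = 0.628193
x_3 = g(0.628193) = 0.809091
x_4 = g(0.809091) = 0.690157
x_5 = g(0.690157) = 0.771146
x_6 = g(0.771146) = 0.717112
x_7 = g(0.717112) = 0.753707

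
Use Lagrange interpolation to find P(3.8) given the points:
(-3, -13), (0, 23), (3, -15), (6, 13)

Lagrange interpolation formula:
P(x) = Σ yᵢ × Lᵢ(x)
where Lᵢ(x) = Π_{j≠i} (x - xⱼ)/(xᵢ - xⱼ)

L_0(3.8) = (3.8 - 0)/(-3 - 0) × (3.8 - 3)/(-3 - 3) × (3.8 - 6)/(-3 - 6) = 0.041284
L_1(3.8) = (3.8 - (-3))/(0 - (-3)) × (3.8 - 3)/(0 - 3) × (3.8 - 6)/(0 - 6) = -0.221630
L_2(3.8) = (3.8 - (-3))/(3 - (-3)) × (3.8 - 0)/(3 - 0) × (3.8 - 6)/(3 - 6) = 1.052741
L_3(3.8) = (3.8 - (-3))/(6 - (-3)) × (3.8 - 0)/(6 - 0) × (3.8 - 3)/(6 - 3) = 0.127605

P(3.8) = (-13)×L_0(3.8) + 23×L_1(3.8) + (-15)×L_2(3.8) + 13×L_3(3.8)
P(3.8) = -19.766420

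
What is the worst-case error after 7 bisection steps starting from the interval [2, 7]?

Bisection error bound: |error| ≤ (b-a)/2^n
|error| ≤ (7 - 2)/2^7 = 5/2^7
|error| ≤ 0.0390625000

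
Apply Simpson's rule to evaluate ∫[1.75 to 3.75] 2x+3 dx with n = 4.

f(x) = 2x+3
a = 1.75, b = 3.75, n = 4
h = (b - a)/n = 0.500000

Simpson's rule: (h/3)[f(x₀) + 4f(x₁) + 2f(x₂) + ... + f(xₙ)]

x_0 = 1.7500, f(x_0) = 6.500000, coefficient = 1
x_1 = 2.2500, f(x_1) = 7.500000, coefficient = 4
x_2 = 2.7500, f(x_2) = 8.500000, coefficient = 2
x_3 = 3.2500, f(x_3) = 9.500000, coefficient = 4
x_4 = 3.7500, f(x_4) = 10.500000, coefficient = 1

I ≈ (0.500000/3) × 102.000000 = 17.000000
Exact value: 17.000000
Error: 0.000000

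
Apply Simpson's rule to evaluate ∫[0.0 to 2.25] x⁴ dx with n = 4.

f(x) = x⁴
a = 0.0, b = 2.25, n = 4
h = (b - a)/n = 0.562500

Simpson's rule: (h/3)[f(x₀) + 4f(x₁) + 2f(x₂) + ... + f(xₙ)]

x_0 = 0.0000, f(x_0) = 0.000000, coefficient = 1
x_1 = 0.5625, f(x_1) = 0.100113, coefficient = 4
x_2 = 1.1250, f(x_2) = 1.601807, coefficient = 2
x_3 = 1.6875, f(x_3) = 8.109146, coefficient = 4
x_4 = 2.2500, f(x_4) = 25.628906, coefficient = 1

I ≈ (0.562500/3) × 61.669556 = 11.563042
Exact value: 11.533008
Error: 0.030034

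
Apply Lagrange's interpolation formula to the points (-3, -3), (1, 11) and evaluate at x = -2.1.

Lagrange interpolation formula:
P(x) = Σ yᵢ × Lᵢ(x)
where Lᵢ(x) = Π_{j≠i} (x - xⱼ)/(xᵢ - xⱼ)

L_0(-2.1) = (-2.1 - 1)/(-3 - 1) = 0.775000
L_1(-2.1) = (-2.1 - (-3))/(1 - (-3)) = 0.225000

P(-2.1) = (-3)×L_0(-2.1) + 11×L_1(-2.1)
P(-2.1) = 0.150000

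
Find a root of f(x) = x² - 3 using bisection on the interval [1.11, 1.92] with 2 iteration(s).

f(x) = x² - 3
Initial interval: [1.11, 1.92]

Iteration 1:
  c_1 = (1.110000 + 1.920000)/2 = 1.515000
  f(c_1) = f(1.515000) = -0.704775
  f(a) × f(c) ≥ 0, new interval: [1.515000, 1.920000]
Iteration 2:
  c_2 = (1.515000 + 1.920000)/2 = 1.717500
  f(c_2) = f(1.717500) = -0.050194
  f(a) × f(c) ≥ 0, new interval: [1.717500, 1.920000]

After 2 iteration(s), the approximation is c_2 = 1.717500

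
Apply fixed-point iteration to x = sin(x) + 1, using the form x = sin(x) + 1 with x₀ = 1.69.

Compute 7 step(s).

Equation: x = sin(x) + 1
Fixed-point form: x = sin(x) + 1
x₀ = 1.69

x_1 = g(1.690000) = 1.992904
x_2 = g(1.992904) = 1.912228
x_3 = g(1.912228) = 1.942276
x_4 = g(1.942276) = 1.931791
x_5 = g(1.931791) = 1.935546
x_6 = g(1.935546) = 1.934213
x_7 = g(1.934213) = 1.934688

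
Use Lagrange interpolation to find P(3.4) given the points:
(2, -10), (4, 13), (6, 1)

Lagrange interpolation formula:
P(x) = Σ yᵢ × Lᵢ(x)
where Lᵢ(x) = Π_{j≠i} (x - xⱼ)/(xᵢ - xⱼ)

L_0(3.4) = (3.4 - 4)/(2 - 4) × (3.4 - 6)/(2 - 6) = 0.195000
L_1(3.4) = (3.4 - 2)/(4 - 2) × (3.4 - 6)/(4 - 6) = 0.910000
L_2(3.4) = (3.4 - 2)/(6 - 2) × (3.4 - 4)/(6 - 4) = -0.105000

P(3.4) = (-10)×L_0(3.4) + 13×L_1(3.4) + 1×L_2(3.4)
P(3.4) = 9.775000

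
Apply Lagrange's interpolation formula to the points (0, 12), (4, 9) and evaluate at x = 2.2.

Lagrange interpolation formula:
P(x) = Σ yᵢ × Lᵢ(x)
where Lᵢ(x) = Π_{j≠i} (x - xⱼ)/(xᵢ - xⱼ)

L_0(2.2) = (2.2 - 4)/(0 - 4) = 0.450000
L_1(2.2) = (2.2 - 0)/(4 - 0) = 0.550000

P(2.2) = 12×L_0(2.2) + 9×L_1(2.2)
P(2.2) = 10.350000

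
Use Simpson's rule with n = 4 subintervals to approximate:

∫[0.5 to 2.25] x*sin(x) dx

f(x) = x*sin(x)
a = 0.5, b = 2.25, n = 4
h = (b - a)/n = 0.437500

Simpson's rule: (h/3)[f(x₀) + 4f(x₁) + 2f(x₂) + ... + f(xₙ)]

x_0 = 0.5000, f(x_0) = 0.239713, coefficient = 1
x_1 = 0.9375, f(x_1) = 0.755701, coefficient = 4
x_2 = 1.3750, f(x_2) = 1.348728, coefficient = 2
x_3 = 1.8125, f(x_3) = 1.759814, coefficient = 4
x_4 = 2.2500, f(x_4) = 1.750665, coefficient = 1

I ≈ (0.437500/3) × 14.749892 = 2.151026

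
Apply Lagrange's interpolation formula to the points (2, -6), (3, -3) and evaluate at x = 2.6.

Lagrange interpolation formula:
P(x) = Σ yᵢ × Lᵢ(x)
where Lᵢ(x) = Π_{j≠i} (x - xⱼ)/(xᵢ - xⱼ)

L_0(2.6) = (2.6 - 3)/(2 - 3) = 0.400000
L_1(2.6) = (2.6 - 2)/(3 - 2) = 0.600000

P(2.6) = (-6)×L_0(2.6) + (-3)×L_1(2.6)
P(2.6) = -4.200000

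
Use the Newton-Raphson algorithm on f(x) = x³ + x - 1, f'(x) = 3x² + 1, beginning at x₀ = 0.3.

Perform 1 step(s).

f(x) = x³ + x - 1
f'(x) = 3x² + 1
x₀ = 0.3

Newton-Raphson formula: x_{n+1} = x_n - f(x_n)/f'(x_n)

Iteration 1:
  f(0.300000) = -0.673000
  f'(0.300000) = 1.270000
  x_1 = 0.300000 - (-0.673000)/1.270000 = 0.829921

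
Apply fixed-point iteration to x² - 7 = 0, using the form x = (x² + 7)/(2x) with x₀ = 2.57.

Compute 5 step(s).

Equation: x² - 7 = 0
Fixed-point form: x = (x² + 7)/(2x)
x₀ = 2.57

x_1 = g(2.570000) = 2.646868
x_2 = g(2.646868) = 2.645752
x_3 = g(2.645752) = 2.645751
x_4 = g(2.645751) = 2.645751
x_5 = g(2.645751) = 2.645751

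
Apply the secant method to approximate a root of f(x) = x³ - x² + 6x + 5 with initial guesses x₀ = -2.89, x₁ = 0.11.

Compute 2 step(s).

f(x) = x³ - x² + 6x + 5
x₀ = -2.89, x₁ = 0.11

Secant formula: x_{n+1} = x_n - f(x_n)(x_n - x_{n-1})/(f(x_n) - f(x_{n-1}))

Iteration 1:
  f(-2.890000) = -44.829669
  f(0.110000) = 5.649231
  x_2 = 0.110000 - 5.649231×(0.110000 - (-2.890000))/(5.649231 - (-44.829669))
       = -0.225738
Iteration 2:
  f(0.110000) = 5.649231
  f(-0.225738) = 3.583110
  x_3 = -0.225738 - 3.583110×(-0.225738 - 0.110000)/(3.583110 - 5.649231)
       = -0.807982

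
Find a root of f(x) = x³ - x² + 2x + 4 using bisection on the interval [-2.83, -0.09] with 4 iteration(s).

f(x) = x³ - x² + 2x + 4
Initial interval: [-2.83, -0.09]

Iteration 1:
  c_1 = (-2.830000 + (-0.090000))/2 = -1.460000
  f(c_1) = f(-1.460000) = -4.163736
  f(a) × f(c) ≥ 0, new interval: [-1.460000, -0.090000]
Iteration 2:
  c_2 = (-1.460000 + (-0.090000))/2 = -0.775000
  f(c_2) = f(-0.775000) = 1.383891
  f(a) × f(c) < 0, new interval: [-1.460000, -0.775000]
Iteration 3:
  c_3 = (-1.460000 + (-0.775000))/2 = -1.117500
  f(c_3) = f(-1.117500) = -0.879347
  f(a) × f(c) ≥ 0, new interval: [-1.117500, -0.775000]
Iteration 4:
  c_4 = (-1.117500 + (-0.775000))/2 = -0.946250
  f(c_4) = f(-0.946250) = 0.364849
  f(a) × f(c) < 0, new interval: [-1.117500, -0.946250]

After 4 iteration(s), the approximation is c_4 = -0.946250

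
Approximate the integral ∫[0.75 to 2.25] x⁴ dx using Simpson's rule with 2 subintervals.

f(x) = x⁴
a = 0.75, b = 2.25, n = 2
h = (b - a)/n = 0.750000

Simpson's rule: (h/3)[f(x₀) + 4f(x₁) + 2f(x₂) + ... + f(xₙ)]

x_0 = 0.7500, f(x_0) = 0.316406, coefficient = 1
x_1 = 1.5000, f(x_1) = 5.062500, coefficient = 4
x_2 = 2.2500, f(x_2) = 25.628906, coefficient = 1

I ≈ (0.750000/3) × 46.195312 = 11.548828
Exact value: 11.485547
Error: 0.063281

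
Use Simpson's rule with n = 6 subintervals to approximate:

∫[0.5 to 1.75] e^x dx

f(x) = e^x
a = 0.5, b = 1.75, n = 6
h = (b - a)/n = 0.208333

Simpson's rule: (h/3)[f(x₀) + 4f(x₁) + 2f(x₂) + ... + f(xₙ)]

x_0 = 0.5000, f(x_0) = 1.648721, coefficient = 1
x_1 = 0.7083, f(x_1) = 2.030604, coefficient = 4
x_2 = 0.9167, f(x_2) = 2.500940, coefficient = 2
x_3 = 1.1250, f(x_3) = 3.080217, coefficient = 4
x_4 = 1.3333, f(x_4) = 3.793668, coefficient = 2
x_5 = 1.5417, f(x_5) = 4.672371, coefficient = 4
x_6 = 1.7500, f(x_6) = 5.754603, coefficient = 1

I ≈ (0.208333/3) × 59.125308 = 4.105924
Exact value: 4.105881
Error: 0.000043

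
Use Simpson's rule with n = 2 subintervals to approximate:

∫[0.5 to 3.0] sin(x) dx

f(x) = sin(x)
a = 0.5, b = 3.0, n = 2
h = (b - a)/n = 1.250000

Simpson's rule: (h/3)[f(x₀) + 4f(x₁) + 2f(x₂) + ... + f(xₙ)]

x_0 = 0.5000, f(x_0) = 0.479426, coefficient = 1
x_1 = 1.7500, f(x_1) = 0.983986, coefficient = 4
x_2 = 3.0000, f(x_2) = 0.141120, coefficient = 1

I ≈ (1.250000/3) × 4.556489 = 1.898537
Exact value: 1.867575
Error: 0.030962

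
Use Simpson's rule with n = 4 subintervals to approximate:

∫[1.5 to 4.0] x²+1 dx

f(x) = x²+1
a = 1.5, b = 4.0, n = 4
h = (b - a)/n = 0.625000

Simpson's rule: (h/3)[f(x₀) + 4f(x₁) + 2f(x₂) + ... + f(xₙ)]

x_0 = 1.5000, f(x_0) = 3.250000, coefficient = 1
x_1 = 2.1250, f(x_1) = 5.515625, coefficient = 4
x_2 = 2.7500, f(x_2) = 8.562500, coefficient = 2
x_3 = 3.3750, f(x_3) = 12.390625, coefficient = 4
x_4 = 4.0000, f(x_4) = 17.000000, coefficient = 1

I ≈ (0.625000/3) × 109.000000 = 22.708333
Exact value: 22.708333
Error: 0.000000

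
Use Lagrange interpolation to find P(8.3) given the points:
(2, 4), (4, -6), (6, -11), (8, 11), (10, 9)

Lagrange interpolation formula:
P(x) = Σ yᵢ × Lᵢ(x)
where Lᵢ(x) = Π_{j≠i} (x - xⱼ)/(xᵢ - xⱼ)

L_0(8.3) = (8.3 - 4)/(2 - 4) × (8.3 - 6)/(2 - 6) × (8.3 - 8)/(2 - 8) × (8.3 - 10)/(2 - 10) = -0.013135
L_1(8.3) = (8.3 - 2)/(4 - 2) × (8.3 - 6)/(4 - 6) × (8.3 - 8)/(4 - 8) × (8.3 - 10)/(4 - 10) = 0.076978
L_2(8.3) = (8.3 - 2)/(6 - 2) × (8.3 - 4)/(6 - 4) × (8.3 - 8)/(6 - 8) × (8.3 - 10)/(6 - 10) = -0.215873
L_3(8.3) = (8.3 - 2)/(8 - 2) × (8.3 - 4)/(8 - 4) × (8.3 - 6)/(8 - 6) × (8.3 - 10)/(8 - 10) = 1.103353
L_4(8.3) = (8.3 - 2)/(10 - 2) × (8.3 - 4)/(10 - 4) × (8.3 - 6)/(10 - 6) × (8.3 - 8)/(10 - 8) = 0.048677

P(8.3) = 4×L_0(8.3) + (-6)×L_1(8.3) + (-11)×L_2(8.3) + 11×L_3(8.3) + 9×L_4(8.3)
P(8.3) = 14.435179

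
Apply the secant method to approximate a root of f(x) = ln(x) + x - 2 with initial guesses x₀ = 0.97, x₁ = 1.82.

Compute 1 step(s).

f(x) = ln(x) + x - 2
x₀ = 0.97, x₁ = 1.82

Secant formula: x_{n+1} = x_n - f(x_n)(x_n - x_{n-1})/(f(x_n) - f(x_{n-1}))

Iteration 1:
  f(0.970000) = -1.060459
  f(1.820000) = 0.418837
  x_2 = 1.820000 - 0.418837×(1.820000 - 0.970000)/(0.418837 - (-1.060459))
       = 1.579337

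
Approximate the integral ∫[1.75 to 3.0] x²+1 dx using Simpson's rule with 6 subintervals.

f(x) = x²+1
a = 1.75, b = 3.0, n = 6
h = (b - a)/n = 0.208333

Simpson's rule: (h/3)[f(x₀) + 4f(x₁) + 2f(x₂) + ... + f(xₙ)]

x_0 = 1.7500, f(x_0) = 4.062500, coefficient = 1
x_1 = 1.9583, f(x_1) = 4.835069, coefficient = 4
x_2 = 2.1667, f(x_2) = 5.694444, coefficient = 2
x_3 = 2.3750, f(x_3) = 6.640625, coefficient = 4
x_4 = 2.5833, f(x_4) = 7.673611, coefficient = 2
x_5 = 2.7917, f(x_5) = 8.793403, coefficient = 4
x_6 = 3.0000, f(x_6) = 10.000000, coefficient = 1

I ≈ (0.208333/3) × 121.875000 = 8.463542
Exact value: 8.463542
Error: 0.000000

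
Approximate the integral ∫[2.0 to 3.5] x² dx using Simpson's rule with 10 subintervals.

f(x) = x²
a = 2.0, b = 3.5, n = 10
h = (b - a)/n = 0.150000

Simpson's rule: (h/3)[f(x₀) + 4f(x₁) + 2f(x₂) + ... + f(xₙ)]

x_0 = 2.0000, f(x_0) = 4.000000, coefficient = 1
x_1 = 2.1500, f(x_1) = 4.622500, coefficient = 4
x_2 = 2.3000, f(x_2) = 5.290000, coefficient = 2
x_3 = 2.4500, f(x_3) = 6.002500, coefficient = 4
x_4 = 2.6000, f(x_4) = 6.760000, coefficient = 2
x_5 = 2.7500, f(x_5) = 7.562500, coefficient = 4
x_6 = 2.9000, f(x_6) = 8.410000, coefficient = 2
x_7 = 3.0500, f(x_7) = 9.302500, coefficient = 4
x_8 = 3.2000, f(x_8) = 10.240000, coefficient = 2
x_9 = 3.3500, f(x_9) = 11.222500, coefficient = 4
x_10 = 3.5000, f(x_10) = 12.250000, coefficient = 1

I ≈ (0.150000/3) × 232.500000 = 11.625000
Exact value: 11.625000
Error: 0.000000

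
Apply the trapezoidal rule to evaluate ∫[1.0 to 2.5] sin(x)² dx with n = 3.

f(x) = sin(x)²
a = 1.0, b = 2.5, n = 3
h = (b - a)/n = 0.500000

Trapezoidal rule: (h/2)[f(x₀) + 2f(x₁) + 2f(x₂) + ... + f(xₙ)]

x_0 = 1.0000, f(x_0) = 0.708073, coefficient = 1
x_1 = 1.5000, f(x_1) = 0.994996, coefficient = 2
x_2 = 2.0000, f(x_2) = 0.826822, coefficient = 2
x_3 = 2.5000, f(x_3) = 0.358169, coefficient = 1

I ≈ (0.500000/2) × 4.709878 = 1.177470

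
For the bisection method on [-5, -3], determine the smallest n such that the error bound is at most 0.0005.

We need (b-a)/2^n ≤ 0.0005
(-3 - (-5))/2^n ≤ 0.0005
2/2^n ≤ 0.0005
2^n ≥ 4000
n ≥ log₂(4000) = 11.97
n ≥ 12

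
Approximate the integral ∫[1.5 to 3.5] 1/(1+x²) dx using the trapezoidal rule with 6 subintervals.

f(x) = 1/(1+x²)
a = 1.5, b = 3.5, n = 6
h = (b - a)/n = 0.333333

Trapezoidal rule: (h/2)[f(x₀) + 2f(x₁) + 2f(x₂) + ... + f(xₙ)]

x_0 = 1.5000, f(x_0) = 0.307692, coefficient = 1
x_1 = 1.8333, f(x_1) = 0.229299, coefficient = 2
x_2 = 2.1667, f(x_2) = 0.175610, coefficient = 2
x_3 = 2.5000, f(x_3) = 0.137931, coefficient = 2
x_4 = 2.8333, f(x_4) = 0.110769, coefficient = 2
x_5 = 3.1667, f(x_5) = 0.090680, coefficient = 2
x_6 = 3.5000, f(x_6) = 0.075472, coefficient = 1

I ≈ (0.333333/2) × 1.871743 = 0.311957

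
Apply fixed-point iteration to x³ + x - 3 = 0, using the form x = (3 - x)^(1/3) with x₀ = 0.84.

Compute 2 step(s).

Equation: x³ + x - 3 = 0
Fixed-point form: x = (3 - x)^(1/3)
x₀ = 0.84

x_1 = g(0.840000) = 1.292661
x_2 = g(1.292661) = 1.195198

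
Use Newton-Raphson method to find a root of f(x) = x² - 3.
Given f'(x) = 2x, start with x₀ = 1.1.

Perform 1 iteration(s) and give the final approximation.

f(x) = x² - 3
f'(x) = 2x
x₀ = 1.1

Newton-Raphson formula: x_{n+1} = x_n - f(x_n)/f'(x_n)

Iteration 1:
  f(1.100000) = -1.790000
  f'(1.100000) = 2.200000
  x_1 = 1.100000 - (-1.790000)/2.200000 = 1.913636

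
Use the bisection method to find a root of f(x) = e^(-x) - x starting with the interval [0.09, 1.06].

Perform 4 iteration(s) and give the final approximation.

f(x) = e^(-x) - x
Initial interval: [0.09, 1.06]

Iteration 1:
  c_1 = (0.090000 + 1.060000)/2 = 0.575000
  f(c_1) = f(0.575000) = -0.012295
  f(a) × f(c) < 0, new interval: [0.090000, 0.575000]
Iteration 2:
  c_2 = (0.090000 + 0.575000)/2 = 0.332500
  f(c_2) = f(0.332500) = 0.384629
  f(a) × f(c) ≥ 0, new interval: [0.332500, 0.575000]
Iteration 3:
  c_3 = (0.332500 + 0.575000)/2 = 0.453750
  f(c_3) = f(0.453750) = 0.181492
  f(a) × f(c) ≥ 0, new interval: [0.453750, 0.575000]
Iteration 4:
  c_4 = (0.453750 + 0.575000)/2 = 0.514375
  f(c_4) = f(0.514375) = 0.083499
  f(a) × f(c) ≥ 0, new interval: [0.514375, 0.575000]

After 4 iteration(s), the approximation is c_4 = 0.514375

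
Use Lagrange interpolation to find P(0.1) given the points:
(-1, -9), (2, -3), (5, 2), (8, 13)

Lagrange interpolation formula:
P(x) = Σ yᵢ × Lᵢ(x)
where Lᵢ(x) = Π_{j≠i} (x - xⱼ)/(xᵢ - xⱼ)

L_0(0.1) = (0.1 - 2)/(-1 - 2) × (0.1 - 5)/(-1 - 5) × (0.1 - 8)/(-1 - 8) = 0.454006
L_1(0.1) = (0.1 - (-1))/(2 - (-1)) × (0.1 - 5)/(2 - 5) × (0.1 - 8)/(2 - 8) = 0.788537
L_2(0.1) = (0.1 - (-1))/(5 - (-1)) × (0.1 - 2)/(5 - 2) × (0.1 - 8)/(5 - 8) = -0.305759
L_3(0.1) = (0.1 - (-1))/(8 - (-1)) × (0.1 - 2)/(8 - 2) × (0.1 - 5)/(8 - 5) = 0.063216

P(0.1) = (-9)×L_0(0.1) + (-3)×L_1(0.1) + 2×L_2(0.1) + 13×L_3(0.1)
P(0.1) = -6.241377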